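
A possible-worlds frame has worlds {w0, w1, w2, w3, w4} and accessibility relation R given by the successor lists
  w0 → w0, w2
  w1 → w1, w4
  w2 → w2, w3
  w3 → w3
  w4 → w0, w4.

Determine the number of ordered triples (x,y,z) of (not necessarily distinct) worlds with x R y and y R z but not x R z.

Enumerating: (w0,w2,w3), (w1,w4,w0), (w4,w0,w2).

3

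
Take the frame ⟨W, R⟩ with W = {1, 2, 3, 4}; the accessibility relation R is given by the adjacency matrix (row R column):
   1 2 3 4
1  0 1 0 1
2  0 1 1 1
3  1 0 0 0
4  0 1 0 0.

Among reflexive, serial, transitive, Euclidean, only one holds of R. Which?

serial

Reflexive: no — 1 is not related to itself.
Serial: yes — every world has a successor (e.g. 1 R 2).
Transitive: no — 1 R 2 and 2 R 3, but not 1 R 3.
Euclidean: no — 2 R 3 and 2 R 4, but not 3 R 4.
Only serial holds.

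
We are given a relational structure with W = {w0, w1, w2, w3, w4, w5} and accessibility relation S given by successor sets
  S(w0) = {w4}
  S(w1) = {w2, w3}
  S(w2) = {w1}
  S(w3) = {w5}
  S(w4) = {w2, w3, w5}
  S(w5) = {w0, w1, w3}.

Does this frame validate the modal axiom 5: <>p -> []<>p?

By correspondence theory, 5 is valid on a frame iff S is Euclidean.
Euclidean: no — w1 S w2 and w1 S w3, but not w2 S w3.

No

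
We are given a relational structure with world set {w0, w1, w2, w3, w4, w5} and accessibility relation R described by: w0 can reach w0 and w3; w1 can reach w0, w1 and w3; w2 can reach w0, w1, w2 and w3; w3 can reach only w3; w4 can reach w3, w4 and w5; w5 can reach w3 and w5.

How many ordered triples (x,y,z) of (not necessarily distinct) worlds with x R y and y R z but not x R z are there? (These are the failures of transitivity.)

0

R is transitive; there are no such tuples.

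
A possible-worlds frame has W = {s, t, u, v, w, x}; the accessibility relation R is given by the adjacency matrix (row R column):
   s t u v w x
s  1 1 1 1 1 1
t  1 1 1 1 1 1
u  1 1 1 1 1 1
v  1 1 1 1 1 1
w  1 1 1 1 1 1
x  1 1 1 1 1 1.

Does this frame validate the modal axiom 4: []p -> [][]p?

Yes

By correspondence theory, 4 is valid on a frame iff R is transitive.
Transitive: yes — every two-step R-path is closed by a direct edge.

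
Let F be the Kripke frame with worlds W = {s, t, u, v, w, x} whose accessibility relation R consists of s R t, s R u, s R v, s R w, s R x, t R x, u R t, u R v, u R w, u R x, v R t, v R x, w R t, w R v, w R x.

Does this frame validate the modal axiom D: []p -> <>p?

No

By correspondence theory, D is valid on a frame iff R is serial.
Serial: no — x has no R-successor.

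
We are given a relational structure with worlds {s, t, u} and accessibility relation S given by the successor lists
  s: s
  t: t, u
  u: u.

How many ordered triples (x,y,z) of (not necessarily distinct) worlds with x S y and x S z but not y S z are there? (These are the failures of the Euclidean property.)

Enumerating: (t,u,t).

1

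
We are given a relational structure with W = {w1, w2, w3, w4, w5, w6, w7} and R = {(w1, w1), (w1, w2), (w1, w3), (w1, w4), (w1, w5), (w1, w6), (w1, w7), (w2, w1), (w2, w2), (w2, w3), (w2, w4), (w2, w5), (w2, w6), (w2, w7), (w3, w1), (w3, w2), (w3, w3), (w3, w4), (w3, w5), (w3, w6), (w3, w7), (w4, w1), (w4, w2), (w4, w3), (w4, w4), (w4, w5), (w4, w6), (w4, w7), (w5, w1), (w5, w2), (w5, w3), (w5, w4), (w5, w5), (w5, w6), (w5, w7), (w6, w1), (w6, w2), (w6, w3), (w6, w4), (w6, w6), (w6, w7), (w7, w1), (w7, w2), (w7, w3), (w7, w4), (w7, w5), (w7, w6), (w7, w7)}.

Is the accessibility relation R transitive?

Transitive: no — w6 R w1 and w1 R w5, but not w6 R w5.

No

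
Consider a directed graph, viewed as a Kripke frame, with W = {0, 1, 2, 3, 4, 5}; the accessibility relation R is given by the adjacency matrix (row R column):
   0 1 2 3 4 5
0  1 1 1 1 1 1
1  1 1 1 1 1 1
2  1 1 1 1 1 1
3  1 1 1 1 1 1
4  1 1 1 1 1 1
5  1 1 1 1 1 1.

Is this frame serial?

Serial: yes — every world has a successor (e.g. 0 R 0).

Yes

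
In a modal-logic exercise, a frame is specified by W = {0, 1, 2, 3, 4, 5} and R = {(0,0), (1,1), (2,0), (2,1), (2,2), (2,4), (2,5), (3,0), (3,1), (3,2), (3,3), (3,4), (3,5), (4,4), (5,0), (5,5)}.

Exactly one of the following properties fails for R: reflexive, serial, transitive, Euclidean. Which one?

Euclidean

Reflexive: yes — every world is R-related to itself.
Serial: yes — every world has a successor (e.g. 0 R 0).
Transitive: yes — every two-step R-path is closed by a direct edge.
Euclidean: no — 2 R 0 and 2 R 1, but not 0 R 1.
Only Euclidean fails.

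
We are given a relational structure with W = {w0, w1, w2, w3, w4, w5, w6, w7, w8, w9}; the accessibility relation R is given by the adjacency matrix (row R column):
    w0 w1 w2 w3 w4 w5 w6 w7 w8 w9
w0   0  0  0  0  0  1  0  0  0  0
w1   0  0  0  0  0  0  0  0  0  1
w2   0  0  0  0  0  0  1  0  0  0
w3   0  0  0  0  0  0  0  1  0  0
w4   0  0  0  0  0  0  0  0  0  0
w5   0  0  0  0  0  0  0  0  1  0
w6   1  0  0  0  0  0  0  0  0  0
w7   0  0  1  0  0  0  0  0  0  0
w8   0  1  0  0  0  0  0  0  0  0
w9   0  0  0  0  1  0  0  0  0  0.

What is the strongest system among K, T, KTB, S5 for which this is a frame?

Reflexive (axiom T): no — w0 is not related to itself.
Symmetric (axiom B): no — w0 R w5 but not w5 R w0.
Euclidean (axiom 5): no — w0 R w5 and w0 R w5, but not w5 R w5.
So F validates K; T would additionally require R to be reflexive. The strongest is K.

K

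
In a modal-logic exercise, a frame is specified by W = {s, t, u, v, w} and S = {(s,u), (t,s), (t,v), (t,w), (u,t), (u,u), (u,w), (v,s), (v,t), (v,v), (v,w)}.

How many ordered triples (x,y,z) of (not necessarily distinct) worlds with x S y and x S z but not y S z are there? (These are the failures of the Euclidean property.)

Enumerating: (t,s,s), (t,s,v), (t,s,w), (t,w,s), (t,w,v), (t,w,w), (u,t,t), (u,t,u), (u,w,t), (u,w,u), (u,w,w), (v,s,s), … and 8 more.
Total: 20.

20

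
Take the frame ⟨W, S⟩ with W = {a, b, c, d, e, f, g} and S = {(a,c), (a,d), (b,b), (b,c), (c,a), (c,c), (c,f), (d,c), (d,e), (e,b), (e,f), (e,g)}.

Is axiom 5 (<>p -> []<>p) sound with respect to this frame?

The schema 5 characterises exactly the Euclidean frames.
Euclidean: no — a S c and a S d, but not c S d.

No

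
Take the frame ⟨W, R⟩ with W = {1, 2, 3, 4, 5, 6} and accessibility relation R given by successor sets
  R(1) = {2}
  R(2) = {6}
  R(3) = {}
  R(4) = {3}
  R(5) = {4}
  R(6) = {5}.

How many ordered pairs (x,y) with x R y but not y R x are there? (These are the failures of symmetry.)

Enumerating: (1,2), (2,6), (4,3), (5,4), (6,5).

5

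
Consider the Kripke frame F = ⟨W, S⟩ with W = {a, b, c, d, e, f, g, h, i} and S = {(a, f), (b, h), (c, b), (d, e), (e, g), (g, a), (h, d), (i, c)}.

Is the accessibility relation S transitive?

No

Transitive: no — b S h and h S d, but not b S d.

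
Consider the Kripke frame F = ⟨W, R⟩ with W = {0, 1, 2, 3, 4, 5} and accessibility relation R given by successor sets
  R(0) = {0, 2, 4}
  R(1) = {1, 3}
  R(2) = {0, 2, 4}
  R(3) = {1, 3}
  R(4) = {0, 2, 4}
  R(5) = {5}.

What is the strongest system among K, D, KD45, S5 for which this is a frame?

S5

Serial (axiom D): yes — every world has a successor (e.g. 0 R 0).
Euclidean (axiom 5): yes — any two successors of a common world are R-related.
Transitive (axiom 4): yes — every two-step R-path is closed by a direct edge.
Reflexive (axiom T): yes — every world is R-related to itself.
So F validates K, D, KD45, S5. The strongest is S5.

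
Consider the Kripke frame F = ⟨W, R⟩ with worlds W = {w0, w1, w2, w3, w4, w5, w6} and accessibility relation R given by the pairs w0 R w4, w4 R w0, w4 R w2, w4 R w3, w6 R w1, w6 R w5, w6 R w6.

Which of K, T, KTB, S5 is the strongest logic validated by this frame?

Reflexive (axiom T): no — w0 is not related to itself.
Symmetric (axiom B): no — w4 R w2 but not w2 R w4.
Euclidean (axiom 5): no — w4 R w0 and w4 R w2, but not w0 R w2.
So F validates K; T would additionally require R to be reflexive. The strongest is K.

K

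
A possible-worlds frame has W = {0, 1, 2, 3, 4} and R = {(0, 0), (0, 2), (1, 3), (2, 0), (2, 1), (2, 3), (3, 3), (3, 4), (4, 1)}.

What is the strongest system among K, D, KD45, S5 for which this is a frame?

Serial (axiom D): yes — every world has a successor (e.g. 0 R 0).
Euclidean (axiom 5): no — 2 R 0 and 2 R 1, but not 0 R 1.
Transitive (axiom 4): no — 0 R 2 and 2 R 1, but not 0 R 1.
Reflexive (axiom T): no — 1 is not related to itself.
So F validates K, D; KD45 would additionally require R to be Euclidean and transitive. The strongest is D.

D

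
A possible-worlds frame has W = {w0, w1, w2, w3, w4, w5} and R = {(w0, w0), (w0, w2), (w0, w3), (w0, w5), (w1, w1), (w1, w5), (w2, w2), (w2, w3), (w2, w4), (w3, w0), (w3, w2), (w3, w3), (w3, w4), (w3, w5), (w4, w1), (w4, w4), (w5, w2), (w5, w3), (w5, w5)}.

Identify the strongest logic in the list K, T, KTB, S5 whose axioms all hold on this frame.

T

Reflexive (axiom T): yes — every world is R-related to itself.
Symmetric (axiom B): no — w0 R w2 but not w2 R w0.
Euclidean (axiom 5): no — w0 R w2 and w0 R w5, but not w2 R w5.
So F validates K, T; KTB would additionally require R to be symmetric. The strongest is T.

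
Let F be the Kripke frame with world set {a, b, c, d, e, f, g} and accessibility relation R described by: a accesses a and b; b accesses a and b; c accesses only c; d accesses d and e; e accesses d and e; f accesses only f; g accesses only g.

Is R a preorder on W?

Yes

Reflexive: yes — every world is R-related to itself.
Transitive: yes — every two-step R-path is closed by a direct edge.
So R is a preorder.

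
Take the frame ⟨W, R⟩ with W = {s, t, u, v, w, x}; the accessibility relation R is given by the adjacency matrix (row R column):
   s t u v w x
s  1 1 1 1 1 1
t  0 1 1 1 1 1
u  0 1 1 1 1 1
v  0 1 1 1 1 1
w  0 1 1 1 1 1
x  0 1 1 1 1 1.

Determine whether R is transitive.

Yes

Transitive: yes — every two-step R-path is closed by a direct edge.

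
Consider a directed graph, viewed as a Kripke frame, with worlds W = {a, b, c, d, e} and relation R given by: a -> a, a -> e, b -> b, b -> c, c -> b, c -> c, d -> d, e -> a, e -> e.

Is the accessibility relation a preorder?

Yes

Reflexive: yes — every world is R-related to itself.
Transitive: yes — every two-step R-path is closed by a direct edge.
So R is a preorder.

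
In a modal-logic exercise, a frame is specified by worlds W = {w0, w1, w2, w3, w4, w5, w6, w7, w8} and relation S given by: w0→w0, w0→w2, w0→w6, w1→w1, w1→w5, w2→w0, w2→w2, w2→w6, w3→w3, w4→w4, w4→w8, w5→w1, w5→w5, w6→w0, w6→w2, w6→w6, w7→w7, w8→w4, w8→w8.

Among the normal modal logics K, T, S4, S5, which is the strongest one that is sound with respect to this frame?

S5

Reflexive (axiom T): yes — every world is S-related to itself.
Transitive (axiom 4): yes — every two-step S-path is closed by a direct edge.
Euclidean (axiom 5): yes — any two successors of a common world are S-related.
So F validates K, T, S4, S5. The strongest is S5.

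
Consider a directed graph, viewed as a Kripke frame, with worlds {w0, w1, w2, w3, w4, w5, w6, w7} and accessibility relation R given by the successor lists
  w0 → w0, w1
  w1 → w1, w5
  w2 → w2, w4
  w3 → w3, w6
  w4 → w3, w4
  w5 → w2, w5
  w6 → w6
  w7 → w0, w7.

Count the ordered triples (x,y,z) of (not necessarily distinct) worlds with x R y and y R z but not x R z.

6

Enumerating: (w0,w1,w5), (w1,w5,w2), (w2,w4,w3), (w4,w3,w6), (w5,w2,w4), (w7,w0,w1).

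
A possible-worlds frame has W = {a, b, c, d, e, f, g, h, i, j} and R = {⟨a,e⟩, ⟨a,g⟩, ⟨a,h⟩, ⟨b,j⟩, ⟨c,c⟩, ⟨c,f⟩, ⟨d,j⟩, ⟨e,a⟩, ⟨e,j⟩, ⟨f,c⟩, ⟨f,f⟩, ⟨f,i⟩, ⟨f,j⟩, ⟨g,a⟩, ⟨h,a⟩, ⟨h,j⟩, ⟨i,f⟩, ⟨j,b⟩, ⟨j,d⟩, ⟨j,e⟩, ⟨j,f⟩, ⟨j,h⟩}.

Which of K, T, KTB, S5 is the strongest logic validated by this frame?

Reflexive (axiom T): no — a is not related to itself.
Symmetric (axiom B): yes — every pair in R has its reverse in R.
Euclidean (axiom 5): no — a R e and a R g, but not e R g.
So F validates K; T would additionally require R to be reflexive. The strongest is K.

K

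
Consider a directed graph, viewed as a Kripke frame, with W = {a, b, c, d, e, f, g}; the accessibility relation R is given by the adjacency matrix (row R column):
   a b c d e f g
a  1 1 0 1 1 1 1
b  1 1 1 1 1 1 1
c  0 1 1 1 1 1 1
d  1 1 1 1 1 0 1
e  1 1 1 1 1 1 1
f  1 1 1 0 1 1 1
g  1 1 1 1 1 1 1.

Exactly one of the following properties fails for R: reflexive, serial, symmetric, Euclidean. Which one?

Reflexive: yes — every world is R-related to itself.
Serial: yes — every world has a successor (e.g. a R a).
Symmetric: yes — every pair in R has its reverse in R.
Euclidean: no — a R d and a R f, but not d R f.
Only Euclidean fails.

Euclidean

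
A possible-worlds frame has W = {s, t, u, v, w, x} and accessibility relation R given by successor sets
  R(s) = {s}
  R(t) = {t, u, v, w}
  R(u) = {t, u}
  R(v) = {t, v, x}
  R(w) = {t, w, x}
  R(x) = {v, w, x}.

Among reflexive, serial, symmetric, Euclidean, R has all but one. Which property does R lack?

Reflexive: yes — every world is R-related to itself.
Serial: yes — every world has a successor (e.g. s R s).
Symmetric: yes — every pair in R has its reverse in R.
Euclidean: no — t R u and t R v, but not u R v.
Only Euclidean fails.

Euclidean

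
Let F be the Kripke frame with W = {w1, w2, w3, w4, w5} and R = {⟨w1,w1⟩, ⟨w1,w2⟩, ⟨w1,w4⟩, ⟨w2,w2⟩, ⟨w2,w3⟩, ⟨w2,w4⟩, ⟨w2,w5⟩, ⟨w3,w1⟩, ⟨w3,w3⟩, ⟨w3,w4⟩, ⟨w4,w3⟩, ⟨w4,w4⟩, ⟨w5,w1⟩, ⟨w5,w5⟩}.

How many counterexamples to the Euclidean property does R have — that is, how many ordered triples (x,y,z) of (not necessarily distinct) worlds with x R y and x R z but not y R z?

Enumerating: (w1,w2,w1), (w1,w4,w1), (w1,w4,w2), (w2,w3,w2), (w2,w3,w5), (w2,w4,w2), (w2,w4,w5), (w2,w5,w2), (w2,w5,w3), (w2,w5,w4), (w3,w1,w3), (w3,w4,w1), (w5,w1,w5).

13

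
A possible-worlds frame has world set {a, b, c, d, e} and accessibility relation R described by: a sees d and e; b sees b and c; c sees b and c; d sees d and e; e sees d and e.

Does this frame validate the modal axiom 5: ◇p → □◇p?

Yes

Axiom 5 corresponds to the accessibility relation being Euclidean.
Euclidean: yes — any two successors of a common world are R-related.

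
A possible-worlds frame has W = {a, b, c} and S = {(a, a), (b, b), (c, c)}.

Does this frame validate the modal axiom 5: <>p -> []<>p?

Axiom 5 corresponds to the accessibility relation being Euclidean.
Euclidean: yes — any two successors of a common world are S-related.

Yes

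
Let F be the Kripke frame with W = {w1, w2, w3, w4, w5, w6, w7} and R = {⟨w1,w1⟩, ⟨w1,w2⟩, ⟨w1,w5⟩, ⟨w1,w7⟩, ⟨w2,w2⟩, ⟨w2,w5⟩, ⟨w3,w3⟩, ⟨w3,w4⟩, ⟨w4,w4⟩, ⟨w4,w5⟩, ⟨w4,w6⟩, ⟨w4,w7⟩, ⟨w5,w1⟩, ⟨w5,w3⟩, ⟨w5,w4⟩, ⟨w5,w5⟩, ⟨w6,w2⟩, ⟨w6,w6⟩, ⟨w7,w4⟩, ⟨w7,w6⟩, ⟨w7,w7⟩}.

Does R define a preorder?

No

Reflexive: yes — every world is R-related to itself.
Transitive: no — w1 R w5 and w5 R w3, but not w1 R w3.
So R is not a preorder.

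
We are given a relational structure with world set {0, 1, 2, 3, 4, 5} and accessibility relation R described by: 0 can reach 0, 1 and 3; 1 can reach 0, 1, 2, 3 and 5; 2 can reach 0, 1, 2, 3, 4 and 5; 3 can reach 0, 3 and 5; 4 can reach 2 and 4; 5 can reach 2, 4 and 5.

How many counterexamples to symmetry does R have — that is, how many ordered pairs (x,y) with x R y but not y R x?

Enumerating: (1,3), (1,5), (2,0), (2,3), (3,5), (5,4).

6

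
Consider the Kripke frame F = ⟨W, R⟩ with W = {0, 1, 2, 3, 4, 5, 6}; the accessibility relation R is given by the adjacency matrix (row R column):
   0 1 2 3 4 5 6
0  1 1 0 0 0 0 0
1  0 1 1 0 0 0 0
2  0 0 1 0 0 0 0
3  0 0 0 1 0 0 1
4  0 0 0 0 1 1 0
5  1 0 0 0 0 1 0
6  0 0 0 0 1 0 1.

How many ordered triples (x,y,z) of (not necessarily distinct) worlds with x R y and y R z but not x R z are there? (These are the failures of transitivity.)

5

Enumerating: (0,1,2), (3,6,4), (4,5,0), (5,0,1), (6,4,5).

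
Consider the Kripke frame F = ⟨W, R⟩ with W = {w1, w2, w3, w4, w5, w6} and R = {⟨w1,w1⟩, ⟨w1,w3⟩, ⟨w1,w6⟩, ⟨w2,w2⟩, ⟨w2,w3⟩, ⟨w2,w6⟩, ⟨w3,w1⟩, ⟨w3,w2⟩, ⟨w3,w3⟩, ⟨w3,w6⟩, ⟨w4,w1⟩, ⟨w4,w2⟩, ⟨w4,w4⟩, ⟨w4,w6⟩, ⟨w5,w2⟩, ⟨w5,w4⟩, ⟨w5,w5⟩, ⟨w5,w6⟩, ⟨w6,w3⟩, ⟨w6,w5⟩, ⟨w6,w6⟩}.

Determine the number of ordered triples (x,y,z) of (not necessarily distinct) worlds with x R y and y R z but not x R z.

16

Enumerating: (w1,w3,w2), (w1,w6,w5), (w2,w3,w1), (w2,w6,w5), (w3,w6,w5), (w4,w1,w3), (w4,w2,w3), (w4,w6,w3), (w4,w6,w5), (w5,w2,w3), (w5,w4,w1), (w5,w6,w3), (w6,w3,w1), (w6,w3,w2), (w6,w5,w2), (w6,w5,w4).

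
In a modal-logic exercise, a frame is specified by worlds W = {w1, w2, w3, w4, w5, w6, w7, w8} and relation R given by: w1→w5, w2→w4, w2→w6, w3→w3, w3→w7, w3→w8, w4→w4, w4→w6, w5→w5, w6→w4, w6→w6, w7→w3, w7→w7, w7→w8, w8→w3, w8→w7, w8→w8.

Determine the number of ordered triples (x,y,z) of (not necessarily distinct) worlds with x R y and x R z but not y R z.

0

R is Euclidean; there are no such tuples.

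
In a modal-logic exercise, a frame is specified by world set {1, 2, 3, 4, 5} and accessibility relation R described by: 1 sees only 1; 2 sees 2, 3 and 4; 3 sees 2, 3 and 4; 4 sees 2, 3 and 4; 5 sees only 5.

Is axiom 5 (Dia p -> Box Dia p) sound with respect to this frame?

Yes

By correspondence theory, 5 is valid on a frame iff R is Euclidean.
Euclidean: yes — any two successors of a common world are R-related.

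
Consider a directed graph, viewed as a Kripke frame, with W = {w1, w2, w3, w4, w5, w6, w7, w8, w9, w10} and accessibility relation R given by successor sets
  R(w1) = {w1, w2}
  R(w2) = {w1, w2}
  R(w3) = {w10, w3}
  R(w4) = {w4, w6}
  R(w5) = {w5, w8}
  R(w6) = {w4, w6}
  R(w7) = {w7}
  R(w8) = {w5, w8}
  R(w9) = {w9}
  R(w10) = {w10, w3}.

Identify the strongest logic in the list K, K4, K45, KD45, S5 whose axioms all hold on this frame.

Transitive (axiom 4): yes — every two-step R-path is closed by a direct edge.
Euclidean (axiom 5): yes — any two successors of a common world are R-related.
Serial (axiom D): yes — every world has a successor (e.g. w1 R w1).
Reflexive (axiom T): yes — every world is R-related to itself.
So F validates K, K4, K45, KD45, S5. The strongest is S5.

S5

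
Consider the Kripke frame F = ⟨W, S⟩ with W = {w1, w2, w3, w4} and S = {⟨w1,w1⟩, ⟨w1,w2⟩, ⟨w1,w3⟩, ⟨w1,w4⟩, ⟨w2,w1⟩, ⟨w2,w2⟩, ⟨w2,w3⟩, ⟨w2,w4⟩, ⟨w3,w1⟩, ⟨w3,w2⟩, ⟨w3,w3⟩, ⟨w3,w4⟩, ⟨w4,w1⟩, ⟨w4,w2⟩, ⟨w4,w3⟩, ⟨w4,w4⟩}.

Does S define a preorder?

Reflexive: yes — every world is S-related to itself.
Transitive: yes — every two-step S-path is closed by a direct edge.
So S is a preorder.

Yes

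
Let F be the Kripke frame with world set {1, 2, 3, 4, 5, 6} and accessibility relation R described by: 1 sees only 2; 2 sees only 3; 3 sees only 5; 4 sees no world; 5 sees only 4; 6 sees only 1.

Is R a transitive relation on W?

No

Transitive: no — 1 R 2 and 2 R 3, but not 1 R 3.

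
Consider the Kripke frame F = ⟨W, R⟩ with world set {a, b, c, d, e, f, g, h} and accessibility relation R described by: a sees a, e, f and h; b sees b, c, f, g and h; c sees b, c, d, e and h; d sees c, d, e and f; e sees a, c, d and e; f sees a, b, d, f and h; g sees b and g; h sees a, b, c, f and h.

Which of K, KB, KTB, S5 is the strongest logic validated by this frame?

Symmetric (axiom B): yes — every pair in R has its reverse in R.
Reflexive (axiom T): yes — every world is R-related to itself.
Euclidean (axiom 5): no — a R e and a R f, but not e R f.
So F validates K, KB, KTB; S5 would additionally require R to be Euclidean. The strongest is KTB.

KTB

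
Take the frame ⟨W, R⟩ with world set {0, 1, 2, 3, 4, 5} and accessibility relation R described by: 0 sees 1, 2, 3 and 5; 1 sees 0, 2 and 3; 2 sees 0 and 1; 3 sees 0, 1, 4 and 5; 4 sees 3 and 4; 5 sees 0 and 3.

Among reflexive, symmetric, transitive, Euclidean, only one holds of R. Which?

symmetric

Reflexive: no — 0 is not related to itself.
Symmetric: yes — every pair in R has its reverse in R.
Transitive: no — 0 R 3 and 3 R 4, but not 0 R 4.
Euclidean: no — 0 R 1 and 0 R 5, but not 1 R 5.
Only symmetric holds.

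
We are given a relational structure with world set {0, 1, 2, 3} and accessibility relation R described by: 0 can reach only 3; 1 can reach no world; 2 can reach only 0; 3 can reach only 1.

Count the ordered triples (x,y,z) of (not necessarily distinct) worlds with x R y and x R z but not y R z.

3

Enumerating: (0,3,3), (2,0,0), (3,1,1).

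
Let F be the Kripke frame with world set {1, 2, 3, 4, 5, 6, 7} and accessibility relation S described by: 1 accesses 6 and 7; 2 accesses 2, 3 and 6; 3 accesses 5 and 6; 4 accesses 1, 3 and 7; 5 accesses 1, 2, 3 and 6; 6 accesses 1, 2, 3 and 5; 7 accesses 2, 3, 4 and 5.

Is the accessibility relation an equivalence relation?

Reflexive: no — 1 is not related to itself.
Symmetric: no — 1 S 7 but not 7 S 1.
Transitive: no — 1 S 6 and 6 S 2, but not 1 S 2.
So S is not an equivalence relation.

No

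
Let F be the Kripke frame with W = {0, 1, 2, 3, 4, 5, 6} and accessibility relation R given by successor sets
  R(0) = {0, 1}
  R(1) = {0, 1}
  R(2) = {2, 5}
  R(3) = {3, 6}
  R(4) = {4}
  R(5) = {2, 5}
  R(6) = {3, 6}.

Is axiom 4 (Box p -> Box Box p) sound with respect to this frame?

Yes

By correspondence theory, 4 is valid on a frame iff R is transitive.
Transitive: yes — every two-step R-path is closed by a direct edge.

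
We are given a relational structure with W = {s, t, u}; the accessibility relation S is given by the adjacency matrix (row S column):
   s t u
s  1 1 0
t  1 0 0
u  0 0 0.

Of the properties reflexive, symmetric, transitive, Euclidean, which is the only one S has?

symmetric

Reflexive: no — t is not related to itself.
Symmetric: yes — every pair in S has its reverse in S.
Transitive: no — t S s and s S t, but not t S t.
Euclidean: no — s S t and s S t, but not t S t.
Only symmetric holds.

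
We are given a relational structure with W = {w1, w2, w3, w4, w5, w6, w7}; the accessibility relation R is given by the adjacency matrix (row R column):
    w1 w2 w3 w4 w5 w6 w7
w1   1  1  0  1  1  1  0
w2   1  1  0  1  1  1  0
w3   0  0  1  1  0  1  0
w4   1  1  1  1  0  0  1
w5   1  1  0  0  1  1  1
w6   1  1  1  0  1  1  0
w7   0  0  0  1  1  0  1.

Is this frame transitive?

Transitive: no — w1 R w4 and w4 R w3, but not w1 R w3.

No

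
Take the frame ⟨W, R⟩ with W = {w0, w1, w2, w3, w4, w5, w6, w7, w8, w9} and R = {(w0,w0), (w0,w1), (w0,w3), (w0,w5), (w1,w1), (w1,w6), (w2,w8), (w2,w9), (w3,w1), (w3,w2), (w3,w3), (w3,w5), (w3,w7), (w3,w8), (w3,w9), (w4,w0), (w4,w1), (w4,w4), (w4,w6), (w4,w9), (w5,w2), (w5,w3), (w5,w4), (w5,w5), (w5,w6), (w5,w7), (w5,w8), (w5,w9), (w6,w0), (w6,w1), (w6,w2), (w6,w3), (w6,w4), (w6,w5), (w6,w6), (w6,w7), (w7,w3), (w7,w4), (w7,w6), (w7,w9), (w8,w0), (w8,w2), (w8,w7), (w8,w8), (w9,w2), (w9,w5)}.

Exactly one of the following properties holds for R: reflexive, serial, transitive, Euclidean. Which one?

serial

Reflexive: no — w2 is not related to itself.
Serial: yes — every world has a successor (e.g. w0 R w0).
Transitive: no — w0 R w1 and w1 R w6, but not w0 R w6.
Euclidean: no — w0 R w1 and w0 R w3, but not w1 R w3.
Only serial holds.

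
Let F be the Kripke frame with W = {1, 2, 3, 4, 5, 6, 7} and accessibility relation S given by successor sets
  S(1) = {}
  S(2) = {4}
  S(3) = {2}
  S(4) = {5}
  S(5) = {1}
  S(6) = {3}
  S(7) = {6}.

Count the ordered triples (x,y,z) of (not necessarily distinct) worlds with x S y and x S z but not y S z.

Enumerating: (2,4,4), (3,2,2), (4,5,5), (5,1,1), (6,3,3), (7,6,6).

6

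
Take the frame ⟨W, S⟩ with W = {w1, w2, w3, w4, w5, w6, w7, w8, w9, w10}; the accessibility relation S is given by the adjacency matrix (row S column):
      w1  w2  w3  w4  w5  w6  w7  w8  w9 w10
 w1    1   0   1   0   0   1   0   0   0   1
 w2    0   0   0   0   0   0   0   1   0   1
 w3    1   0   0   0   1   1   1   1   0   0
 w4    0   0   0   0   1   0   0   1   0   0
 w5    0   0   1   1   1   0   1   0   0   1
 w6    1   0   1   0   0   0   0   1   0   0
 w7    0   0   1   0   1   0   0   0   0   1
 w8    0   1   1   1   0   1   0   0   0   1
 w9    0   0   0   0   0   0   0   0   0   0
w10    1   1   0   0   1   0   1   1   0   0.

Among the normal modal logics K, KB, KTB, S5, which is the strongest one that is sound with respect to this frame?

KB

Symmetric (axiom B): yes — every pair in S has its reverse in S.
Reflexive (axiom T): no — w2 is not related to itself.
Euclidean (axiom 5): no — w1 S w10 and w1 S w3, but not w10 S w3.
So F validates K, KB; KTB would additionally require S to be reflexive. The strongest is KB.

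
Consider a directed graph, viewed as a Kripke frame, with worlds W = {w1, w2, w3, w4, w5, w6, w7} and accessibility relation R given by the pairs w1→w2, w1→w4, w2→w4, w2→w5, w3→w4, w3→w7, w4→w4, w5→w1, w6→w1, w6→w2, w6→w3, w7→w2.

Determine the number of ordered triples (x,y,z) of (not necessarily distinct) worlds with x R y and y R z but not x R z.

Enumerating: (w1,w2,w5), (w2,w5,w1), (w3,w7,w2), (w5,w1,w2), (w5,w1,w4), (w6,w1,w4), (w6,w2,w4), (w6,w2,w5), (w6,w3,w4), (w6,w3,w7), (w7,w2,w4), (w7,w2,w5).

12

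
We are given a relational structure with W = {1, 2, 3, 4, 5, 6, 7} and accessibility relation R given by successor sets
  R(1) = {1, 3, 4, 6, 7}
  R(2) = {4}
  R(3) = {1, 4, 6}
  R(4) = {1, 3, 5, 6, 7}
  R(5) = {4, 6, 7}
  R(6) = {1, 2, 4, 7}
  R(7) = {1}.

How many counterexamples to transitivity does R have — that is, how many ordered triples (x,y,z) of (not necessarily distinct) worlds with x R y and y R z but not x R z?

Enumerating: (1,4,5), (1,6,2), (2,4,1), (2,4,3), (2,4,5), (2,4,6), (2,4,7), (3,1,3), (3,1,7), (3,4,3), (3,4,5), (3,4,7), … and 22 more.
Total: 34.

34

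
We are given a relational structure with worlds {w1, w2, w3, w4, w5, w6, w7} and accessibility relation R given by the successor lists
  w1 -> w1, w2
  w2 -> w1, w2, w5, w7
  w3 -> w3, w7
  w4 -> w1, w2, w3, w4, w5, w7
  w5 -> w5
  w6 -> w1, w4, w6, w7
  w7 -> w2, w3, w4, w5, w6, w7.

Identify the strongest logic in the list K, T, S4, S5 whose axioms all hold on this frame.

Reflexive (axiom T): yes — every world is R-related to itself.
Transitive (axiom 4): no — w1 R w2 and w2 R w5, but not w1 R w5.
Euclidean (axiom 5): no — w2 R w1 and w2 R w5, but not w1 R w5.
So F validates K, T; S4 would additionally require R to be transitive. The strongest is T.

T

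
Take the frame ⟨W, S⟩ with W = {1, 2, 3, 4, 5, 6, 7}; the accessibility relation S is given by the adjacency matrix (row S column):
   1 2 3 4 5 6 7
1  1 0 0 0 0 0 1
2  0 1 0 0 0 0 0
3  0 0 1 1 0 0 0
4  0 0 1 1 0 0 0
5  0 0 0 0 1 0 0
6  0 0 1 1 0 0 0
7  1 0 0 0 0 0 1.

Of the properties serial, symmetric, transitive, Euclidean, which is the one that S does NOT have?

symmetric

Serial: yes — every world has a successor (e.g. 1 S 1).
Symmetric: no — 6 S 3 but not 3 S 6.
Transitive: yes — every two-step S-path is closed by a direct edge.
Euclidean: yes — any two successors of a common world are S-related.
Only symmetric fails.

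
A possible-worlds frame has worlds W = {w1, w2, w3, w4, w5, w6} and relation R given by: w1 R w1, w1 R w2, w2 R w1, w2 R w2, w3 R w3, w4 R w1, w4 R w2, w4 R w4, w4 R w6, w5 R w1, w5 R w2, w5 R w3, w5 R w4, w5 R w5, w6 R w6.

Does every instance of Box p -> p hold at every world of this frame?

Yes

Axiom T corresponds to the accessibility relation being reflexive.
Reflexive: yes — every world is R-related to itself.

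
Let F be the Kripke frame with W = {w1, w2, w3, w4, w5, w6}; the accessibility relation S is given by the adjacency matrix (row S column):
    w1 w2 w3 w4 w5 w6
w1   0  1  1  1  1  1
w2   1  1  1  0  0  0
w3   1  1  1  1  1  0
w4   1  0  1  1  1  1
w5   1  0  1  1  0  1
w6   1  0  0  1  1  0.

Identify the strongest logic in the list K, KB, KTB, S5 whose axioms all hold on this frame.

KB

Symmetric (axiom B): yes — every pair in S has its reverse in S.
Reflexive (axiom T): no — w1 is not related to itself.
Euclidean (axiom 5): no — w1 S w2 and w1 S w4, but not w2 S w4.
So F validates K, KB; KTB would additionally require S to be reflexive. The strongest is KB.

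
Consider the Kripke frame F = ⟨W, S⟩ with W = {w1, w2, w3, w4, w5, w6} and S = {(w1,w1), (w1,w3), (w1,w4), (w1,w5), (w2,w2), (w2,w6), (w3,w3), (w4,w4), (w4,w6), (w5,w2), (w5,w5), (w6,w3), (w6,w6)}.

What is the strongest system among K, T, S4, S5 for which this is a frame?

Reflexive (axiom T): yes — every world is S-related to itself.
Transitive (axiom 4): no — w1 S w4 and w4 S w6, but not w1 S w6.
Euclidean (axiom 5): no — w1 S w3 and w1 S w4, but not w3 S w4.
So F validates K, T; S4 would additionally require S to be transitive. The strongest is T.

T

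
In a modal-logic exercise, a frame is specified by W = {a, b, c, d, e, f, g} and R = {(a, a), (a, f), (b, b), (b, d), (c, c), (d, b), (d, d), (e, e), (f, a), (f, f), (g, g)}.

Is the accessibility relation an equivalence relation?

Yes

Reflexive: yes — every world is R-related to itself.
Symmetric: yes — every pair in R has its reverse in R.
Transitive: yes — every two-step R-path is closed by a direct edge.
So R is an equivalence relation.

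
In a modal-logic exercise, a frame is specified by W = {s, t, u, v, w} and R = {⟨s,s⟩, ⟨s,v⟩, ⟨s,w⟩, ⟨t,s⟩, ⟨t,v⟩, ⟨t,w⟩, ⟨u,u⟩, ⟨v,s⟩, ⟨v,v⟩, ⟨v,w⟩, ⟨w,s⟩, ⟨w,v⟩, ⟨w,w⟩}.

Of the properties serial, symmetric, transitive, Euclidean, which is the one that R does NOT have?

Serial: yes — every world has a successor (e.g. s R s).
Symmetric: no — t R s but not s R t.
Transitive: yes — every two-step R-path is closed by a direct edge.
Euclidean: yes — any two successors of a common world are R-related.
Only symmetric fails.

symmetric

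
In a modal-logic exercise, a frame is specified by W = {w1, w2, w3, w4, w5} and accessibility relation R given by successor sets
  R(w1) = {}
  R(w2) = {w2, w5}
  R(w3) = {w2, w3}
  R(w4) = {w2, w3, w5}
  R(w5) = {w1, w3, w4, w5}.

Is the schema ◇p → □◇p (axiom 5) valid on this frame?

Axiom 5 corresponds to the accessibility relation being Euclidean.
Euclidean: no — w4 R w2 and w4 R w3, but not w2 R w3.

No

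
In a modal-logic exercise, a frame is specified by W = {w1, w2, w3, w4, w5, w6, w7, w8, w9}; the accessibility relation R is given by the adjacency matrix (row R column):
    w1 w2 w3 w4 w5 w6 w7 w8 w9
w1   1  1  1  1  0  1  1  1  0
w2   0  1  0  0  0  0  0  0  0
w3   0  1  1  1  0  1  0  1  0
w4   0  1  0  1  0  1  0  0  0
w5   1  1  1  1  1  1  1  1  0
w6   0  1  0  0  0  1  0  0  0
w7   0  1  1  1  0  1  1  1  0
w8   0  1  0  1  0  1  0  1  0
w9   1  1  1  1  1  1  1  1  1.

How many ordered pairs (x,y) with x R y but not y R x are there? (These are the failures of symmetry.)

Enumerating: (w1,w2), (w1,w3), (w1,w4), (w1,w6), (w1,w7), (w1,w8), (w3,w2), (w3,w4), (w3,w6), (w3,w8), (w4,w2), (w4,w6), … and 24 more.
Total: 36.

36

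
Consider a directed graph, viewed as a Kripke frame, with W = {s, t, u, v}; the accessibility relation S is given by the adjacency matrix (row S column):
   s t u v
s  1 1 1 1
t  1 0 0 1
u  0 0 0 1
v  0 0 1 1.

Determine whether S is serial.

Serial: yes — every world has a successor (e.g. s S s).

Yes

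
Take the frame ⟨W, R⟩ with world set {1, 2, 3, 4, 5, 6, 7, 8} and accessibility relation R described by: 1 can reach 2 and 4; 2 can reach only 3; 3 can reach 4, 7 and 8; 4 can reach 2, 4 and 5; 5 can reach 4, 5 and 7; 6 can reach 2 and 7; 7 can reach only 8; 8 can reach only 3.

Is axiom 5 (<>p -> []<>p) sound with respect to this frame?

No

Axiom 5 corresponds to the accessibility relation being Euclidean.
Euclidean: no — 1 R 2 and 1 R 4, but not 2 R 4.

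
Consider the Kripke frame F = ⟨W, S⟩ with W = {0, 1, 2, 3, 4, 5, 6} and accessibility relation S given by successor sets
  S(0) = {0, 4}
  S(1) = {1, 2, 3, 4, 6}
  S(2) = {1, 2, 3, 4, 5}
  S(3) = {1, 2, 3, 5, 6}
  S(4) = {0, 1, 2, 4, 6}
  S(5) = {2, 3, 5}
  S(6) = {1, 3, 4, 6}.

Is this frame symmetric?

Yes

Symmetric: yes — every pair in S has its reverse in S.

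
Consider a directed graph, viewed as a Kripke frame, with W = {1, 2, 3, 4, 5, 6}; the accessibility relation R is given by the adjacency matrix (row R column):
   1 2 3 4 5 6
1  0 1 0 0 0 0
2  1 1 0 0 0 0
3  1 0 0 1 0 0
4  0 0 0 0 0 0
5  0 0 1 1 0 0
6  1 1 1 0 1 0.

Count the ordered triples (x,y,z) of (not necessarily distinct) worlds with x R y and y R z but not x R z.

Enumerating: (1,2,1), (3,1,2), (5,3,1), (6,3,4), (6,5,4).

5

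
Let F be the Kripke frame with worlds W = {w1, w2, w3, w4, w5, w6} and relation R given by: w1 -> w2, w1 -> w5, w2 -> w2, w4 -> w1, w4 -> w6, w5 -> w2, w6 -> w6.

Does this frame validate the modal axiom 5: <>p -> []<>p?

Axiom 5 corresponds to the accessibility relation being Euclidean.
Euclidean: no — w1 R w2 and w1 R w5, but not w2 R w5.

No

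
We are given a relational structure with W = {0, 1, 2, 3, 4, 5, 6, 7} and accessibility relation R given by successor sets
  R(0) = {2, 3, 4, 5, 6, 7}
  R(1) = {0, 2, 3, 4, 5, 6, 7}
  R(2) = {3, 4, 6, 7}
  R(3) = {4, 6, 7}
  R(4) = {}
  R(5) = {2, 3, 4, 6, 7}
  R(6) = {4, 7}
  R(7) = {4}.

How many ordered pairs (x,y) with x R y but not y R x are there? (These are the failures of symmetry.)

Enumerating: (0,2), (0,3), (0,4), (0,5), (0,6), (0,7), (1,0), (1,2), (1,3), (1,4), (1,5), (1,6), … and 16 more.
Total: 28.

28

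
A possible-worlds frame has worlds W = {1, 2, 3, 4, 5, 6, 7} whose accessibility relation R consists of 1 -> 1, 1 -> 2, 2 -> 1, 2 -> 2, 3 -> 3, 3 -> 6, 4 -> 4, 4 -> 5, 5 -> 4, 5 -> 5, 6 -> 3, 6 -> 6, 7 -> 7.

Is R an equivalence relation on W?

Reflexive: yes — every world is R-related to itself.
Symmetric: yes — every pair in R has its reverse in R.
Transitive: yes — every two-step R-path is closed by a direct edge.
So R is an equivalence relation.

Yes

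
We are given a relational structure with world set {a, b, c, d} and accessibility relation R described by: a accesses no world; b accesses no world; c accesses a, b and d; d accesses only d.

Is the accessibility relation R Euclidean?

No

Euclidean: no — c R a and c R b, but not a R b.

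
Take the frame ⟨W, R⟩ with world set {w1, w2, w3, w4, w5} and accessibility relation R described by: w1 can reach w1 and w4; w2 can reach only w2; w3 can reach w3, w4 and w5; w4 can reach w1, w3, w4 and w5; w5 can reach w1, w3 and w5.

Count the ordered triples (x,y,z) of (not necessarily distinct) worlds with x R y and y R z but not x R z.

Enumerating: (w1,w4,w3), (w1,w4,w5), (w3,w4,w1), (w3,w5,w1), (w5,w1,w4), (w5,w3,w4).

6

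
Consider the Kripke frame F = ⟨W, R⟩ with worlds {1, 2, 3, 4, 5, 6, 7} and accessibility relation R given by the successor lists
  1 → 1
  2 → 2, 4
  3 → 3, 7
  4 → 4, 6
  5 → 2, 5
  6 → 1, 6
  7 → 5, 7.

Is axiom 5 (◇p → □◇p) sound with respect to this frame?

The schema 5 characterises exactly the Euclidean frames.
Euclidean: no — 2 R 4 and 2 R 2, but not 4 R 2.

No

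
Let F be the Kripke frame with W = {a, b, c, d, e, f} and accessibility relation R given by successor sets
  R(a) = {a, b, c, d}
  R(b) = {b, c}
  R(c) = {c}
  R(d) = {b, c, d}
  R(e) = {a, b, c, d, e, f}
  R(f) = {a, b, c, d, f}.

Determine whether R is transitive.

Yes

Transitive: yes — every two-step R-path is closed by a direct edge.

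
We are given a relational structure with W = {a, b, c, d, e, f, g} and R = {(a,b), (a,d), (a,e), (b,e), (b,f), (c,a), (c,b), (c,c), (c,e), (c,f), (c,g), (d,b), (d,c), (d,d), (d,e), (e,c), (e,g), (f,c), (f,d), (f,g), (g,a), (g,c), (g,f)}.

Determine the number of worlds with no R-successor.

0

R is serial; there are no such worlds.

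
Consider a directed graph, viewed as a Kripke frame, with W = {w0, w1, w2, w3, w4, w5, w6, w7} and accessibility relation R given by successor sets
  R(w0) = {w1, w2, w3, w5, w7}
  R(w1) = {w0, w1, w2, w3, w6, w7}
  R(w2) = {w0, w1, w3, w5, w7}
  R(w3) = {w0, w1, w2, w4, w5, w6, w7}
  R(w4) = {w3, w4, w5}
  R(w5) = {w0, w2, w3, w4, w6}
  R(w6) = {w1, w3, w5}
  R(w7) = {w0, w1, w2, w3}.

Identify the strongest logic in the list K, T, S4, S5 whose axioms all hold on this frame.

Reflexive (axiom T): no — w0 is not related to itself.
Transitive (axiom 4): no — w0 R w1 and w1 R w6, but not w0 R w6.
Euclidean (axiom 5): no — w0 R w1 and w0 R w5, but not w1 R w5.
So F validates K; T would additionally require R to be reflexive. The strongest is K.

K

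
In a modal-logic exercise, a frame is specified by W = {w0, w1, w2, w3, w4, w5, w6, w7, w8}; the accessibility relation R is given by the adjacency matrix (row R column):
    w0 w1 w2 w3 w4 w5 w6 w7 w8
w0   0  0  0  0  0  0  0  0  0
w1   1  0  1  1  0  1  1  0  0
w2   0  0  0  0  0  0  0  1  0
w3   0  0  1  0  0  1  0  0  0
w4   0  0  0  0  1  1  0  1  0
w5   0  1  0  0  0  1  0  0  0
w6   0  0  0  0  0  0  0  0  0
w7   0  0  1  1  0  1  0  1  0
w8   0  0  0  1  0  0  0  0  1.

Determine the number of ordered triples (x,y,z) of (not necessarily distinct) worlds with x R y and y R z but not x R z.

Enumerating: (w1,w2,w7), (w1,w5,w1), (w2,w7,w2), (w2,w7,w3), (w2,w7,w5), (w3,w2,w7), (w3,w5,w1), (w4,w5,w1), (w4,w7,w2), (w4,w7,w3), (w5,w1,w0), (w5,w1,w2), (w5,w1,w3), (w5,w1,w6), (w7,w5,w1), (w8,w3,w2), (w8,w3,w5).

17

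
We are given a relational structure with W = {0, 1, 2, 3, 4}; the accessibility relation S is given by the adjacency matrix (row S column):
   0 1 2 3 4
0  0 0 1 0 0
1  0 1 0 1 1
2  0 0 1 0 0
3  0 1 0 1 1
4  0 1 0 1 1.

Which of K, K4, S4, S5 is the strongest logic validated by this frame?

Transitive (axiom 4): yes — every two-step S-path is closed by a direct edge.
Reflexive (axiom T): no — 0 is not related to itself.
Euclidean (axiom 5): yes — any two successors of a common world are S-related.
So F validates K, K4; S4 would additionally require S to be reflexive. The strongest is K4.

K4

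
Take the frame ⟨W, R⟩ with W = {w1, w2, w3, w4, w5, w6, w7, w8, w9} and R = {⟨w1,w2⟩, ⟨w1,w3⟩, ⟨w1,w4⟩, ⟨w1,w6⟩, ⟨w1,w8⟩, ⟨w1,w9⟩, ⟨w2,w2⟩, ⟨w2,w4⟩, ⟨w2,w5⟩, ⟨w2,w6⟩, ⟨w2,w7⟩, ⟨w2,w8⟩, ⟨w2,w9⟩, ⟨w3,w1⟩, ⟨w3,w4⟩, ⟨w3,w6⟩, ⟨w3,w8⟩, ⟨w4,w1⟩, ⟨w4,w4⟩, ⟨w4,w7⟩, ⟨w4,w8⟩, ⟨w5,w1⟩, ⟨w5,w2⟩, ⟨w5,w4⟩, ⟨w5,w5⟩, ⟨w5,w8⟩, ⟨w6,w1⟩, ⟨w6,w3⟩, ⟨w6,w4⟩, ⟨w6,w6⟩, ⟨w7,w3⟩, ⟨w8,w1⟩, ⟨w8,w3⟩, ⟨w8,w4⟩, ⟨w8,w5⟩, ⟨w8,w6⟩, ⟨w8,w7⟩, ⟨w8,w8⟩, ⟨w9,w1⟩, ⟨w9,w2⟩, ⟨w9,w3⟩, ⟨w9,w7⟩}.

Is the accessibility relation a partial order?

Reflexive: no — w1 is not related to itself.
Transitive: no — w1 R w2 and w2 R w5, but not w1 R w5.
Antisymmetric: no — w1 R w3 and w3 R w1 with w1 ≠ w3.
So R is not a partial order.

No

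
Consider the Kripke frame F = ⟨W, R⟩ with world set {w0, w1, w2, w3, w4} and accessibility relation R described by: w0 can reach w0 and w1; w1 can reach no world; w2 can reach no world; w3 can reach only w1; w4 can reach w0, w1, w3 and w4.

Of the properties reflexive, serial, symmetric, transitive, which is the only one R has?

transitive

Reflexive: no — w1 is not related to itself.
Serial: no — w1 has no R-successor.
Symmetric: no — w0 R w1 but not w1 R w0.
Transitive: yes — every two-step R-path is closed by a direct edge.
Only transitive holds.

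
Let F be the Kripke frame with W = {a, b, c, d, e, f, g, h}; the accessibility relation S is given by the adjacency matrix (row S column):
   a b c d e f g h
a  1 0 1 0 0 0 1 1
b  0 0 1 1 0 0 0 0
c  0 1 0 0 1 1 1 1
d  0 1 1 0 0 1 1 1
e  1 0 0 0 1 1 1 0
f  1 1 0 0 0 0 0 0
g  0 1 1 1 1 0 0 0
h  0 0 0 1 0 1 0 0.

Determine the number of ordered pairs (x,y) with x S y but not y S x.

14

Enumerating: (a,c), (a,g), (a,h), (c,e), (c,f), (c,h), (d,c), (d,f), (e,a), (e,f), (f,a), (f,b), (g,b), (h,f).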